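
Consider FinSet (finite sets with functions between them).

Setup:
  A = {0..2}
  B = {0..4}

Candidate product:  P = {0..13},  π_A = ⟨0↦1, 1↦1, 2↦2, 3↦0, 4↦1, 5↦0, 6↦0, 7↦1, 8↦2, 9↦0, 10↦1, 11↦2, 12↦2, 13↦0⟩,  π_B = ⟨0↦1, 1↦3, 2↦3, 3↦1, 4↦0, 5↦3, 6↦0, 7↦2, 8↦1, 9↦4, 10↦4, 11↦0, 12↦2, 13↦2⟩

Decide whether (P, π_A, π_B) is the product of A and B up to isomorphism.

Answer: NOT A VALID PRODUCT — |P|=14 ≠ |A|·|B|=15

Derivation:
|A|·|B| = 3·5 = 15;  |P| = 14
  → cardinalities differ; no bijection possible.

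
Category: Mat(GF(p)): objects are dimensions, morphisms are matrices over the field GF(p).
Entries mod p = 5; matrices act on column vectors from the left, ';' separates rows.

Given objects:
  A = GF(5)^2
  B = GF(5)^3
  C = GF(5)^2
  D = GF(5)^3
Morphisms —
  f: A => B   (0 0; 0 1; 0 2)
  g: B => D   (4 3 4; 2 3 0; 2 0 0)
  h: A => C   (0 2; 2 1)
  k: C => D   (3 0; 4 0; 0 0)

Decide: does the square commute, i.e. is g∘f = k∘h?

Path 1 = f;g:
  e0=[1,0] f=>[0,0,0] g=>[0,0,0]
  e1=[0,1] f=>[0,1,2] g=>[1,3,0]
  ⟦path⟧₁ = (0 1; 0 3; 0 0)
Path 2 = h;k:
  e0=[1,0] h=>[0,2] k=>[0,0,0]
  e1=[0,1] h=>[2,1] k=>[1,3,0]
  ⟦path⟧₂ = (0 1; 0 3; 0 0)
Equal? same morphism ✓

Answer: COMMUTES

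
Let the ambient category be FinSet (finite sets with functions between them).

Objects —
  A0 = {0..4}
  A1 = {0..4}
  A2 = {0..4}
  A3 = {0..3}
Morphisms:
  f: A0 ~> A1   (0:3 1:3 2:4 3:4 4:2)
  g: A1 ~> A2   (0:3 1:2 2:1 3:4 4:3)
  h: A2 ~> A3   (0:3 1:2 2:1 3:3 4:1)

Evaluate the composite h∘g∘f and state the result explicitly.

Answer: (0:1 1:1 2:3 3:3 4:2)

Work:
  0 f~>3 g~>4 h~>1
  1 f~>3 g~>4 h~>1
  2 f~>4 g~>3 h~>3
  3 f~>4 g~>3 h~>3
  4 f~>2 g~>1 h~>2
composite: (0:1 1:1 2:3 3:3 4:2)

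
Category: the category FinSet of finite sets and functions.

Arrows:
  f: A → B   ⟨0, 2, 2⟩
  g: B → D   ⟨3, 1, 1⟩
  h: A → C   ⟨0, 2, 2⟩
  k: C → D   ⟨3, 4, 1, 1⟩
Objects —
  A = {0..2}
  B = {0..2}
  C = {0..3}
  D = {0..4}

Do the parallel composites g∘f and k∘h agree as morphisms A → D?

Answer: COMMUTES

Work:
Along f;g (path 1):
  0 f→0 g→3
  1 f→2 g→1
  2 f→2 g→1
  ⟦path⟧₁ = ⟨3, 1, 1⟩
Along h;k (path 2):
  0 h→0 k→3
  1 h→2 k→1
  2 h→2 k→1
  ⟦path⟧₂ = ⟨3, 1, 1⟩
Equal? equal; square commutes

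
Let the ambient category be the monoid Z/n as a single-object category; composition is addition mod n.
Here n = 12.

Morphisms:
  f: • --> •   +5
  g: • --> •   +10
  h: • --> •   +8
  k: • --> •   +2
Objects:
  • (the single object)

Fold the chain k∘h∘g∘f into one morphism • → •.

  0 +5≡5 +10≡3 +8≡11 +2≡1  (mod 12)
result: +1

Answer: +1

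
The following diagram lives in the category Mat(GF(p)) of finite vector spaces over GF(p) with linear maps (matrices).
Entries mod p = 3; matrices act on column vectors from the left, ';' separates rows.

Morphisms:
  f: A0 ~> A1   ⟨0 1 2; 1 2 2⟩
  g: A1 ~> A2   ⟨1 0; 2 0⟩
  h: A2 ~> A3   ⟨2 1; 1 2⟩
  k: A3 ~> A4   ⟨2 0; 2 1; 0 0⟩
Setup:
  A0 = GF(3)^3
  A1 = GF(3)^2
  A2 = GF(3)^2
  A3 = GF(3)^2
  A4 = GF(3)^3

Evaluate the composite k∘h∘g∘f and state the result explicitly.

Answer: ⟨0 2 1; 0 1 2; 0 0 0⟩

Derivation:
  e0=⟨1,0,0⟩ f~>⟨0,1⟩ g~>⟨0,0⟩ h~>⟨0,0⟩ k~>⟨0,0,0⟩
  e1=⟨0,1,0⟩ f~>⟨1,2⟩ g~>⟨1,2⟩ h~>⟨1,2⟩ k~>⟨2,1,0⟩
  e2=⟨0,0,1⟩ f~>⟨2,2⟩ g~>⟨2,1⟩ h~>⟨2,1⟩ k~>⟨1,2,0⟩
⟦path⟧: ⟨0 2 1; 0 1 2; 0 0 0⟩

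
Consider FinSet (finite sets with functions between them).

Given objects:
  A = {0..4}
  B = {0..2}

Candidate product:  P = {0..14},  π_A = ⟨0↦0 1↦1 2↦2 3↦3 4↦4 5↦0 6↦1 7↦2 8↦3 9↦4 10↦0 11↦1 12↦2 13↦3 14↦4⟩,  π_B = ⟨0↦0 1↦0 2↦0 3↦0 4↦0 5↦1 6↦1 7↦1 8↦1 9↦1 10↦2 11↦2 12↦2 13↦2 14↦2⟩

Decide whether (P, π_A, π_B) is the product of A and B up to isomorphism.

|A|·|B| = 5·3 = 15;  |P| = 15
Check the pairing map k ↦ (π_A(k), π_B(k)):
  0 ↦ (0,0)
  1 ↦ (1,0)
  2 ↦ (2,0)
  3 ↦ (3,0)
  4 ↦ (4,0)
  5 ↦ (0,1)
  6 ↦ (1,1)
  7 ↦ (2,1)
  8 ↦ (3,1)
  9 ↦ (4,1)
  10 ↦ (0,2)
  11 ↦ (1,2)
  12 ↦ (2,2)
  13 ↦ (3,2)
  14 ↦ (4,2)
distinct pairs in image: 15 / 15 needed
  → bijection onto A×B; projections well-typed.

Answer: VALID PRODUCT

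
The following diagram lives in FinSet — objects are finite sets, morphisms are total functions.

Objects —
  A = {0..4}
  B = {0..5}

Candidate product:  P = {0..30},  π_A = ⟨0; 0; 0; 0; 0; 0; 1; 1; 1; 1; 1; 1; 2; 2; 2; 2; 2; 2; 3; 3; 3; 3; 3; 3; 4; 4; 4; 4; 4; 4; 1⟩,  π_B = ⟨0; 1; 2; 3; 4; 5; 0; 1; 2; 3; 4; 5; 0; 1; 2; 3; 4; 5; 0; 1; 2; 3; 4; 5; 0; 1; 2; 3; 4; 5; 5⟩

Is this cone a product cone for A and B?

Answer: NOT A VALID PRODUCT — |P|=31 ≠ |A|·|B|=30

Work:
|A|·|B| = 5·6 = 30;  |P| = 31
  → cardinalities differ; no bijection possible.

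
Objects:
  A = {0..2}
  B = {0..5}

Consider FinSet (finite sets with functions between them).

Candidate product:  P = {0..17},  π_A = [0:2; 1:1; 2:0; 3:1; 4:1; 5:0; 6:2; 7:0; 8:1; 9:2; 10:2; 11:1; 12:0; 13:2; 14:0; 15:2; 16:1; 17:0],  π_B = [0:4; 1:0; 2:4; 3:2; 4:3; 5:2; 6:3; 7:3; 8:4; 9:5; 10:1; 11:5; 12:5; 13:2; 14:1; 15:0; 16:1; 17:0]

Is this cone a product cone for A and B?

|A|·|B| = 3·6 = 18;  |P| = 18
Check the pairing map k ↦ (π_A(k), π_B(k)):
  0 : (2,4)
  1 : (1,0)
  2 : (0,4)
  3 : (1,2)
  4 : (1,3)
  5 : (0,2)
  6 : (2,3)
  7 : (0,3)
  8 : (1,4)
  9 : (2,5)
  10 : (2,1)
  11 : (1,5)
  12 : (0,5)
  13 : (2,2)
  14 : (0,1)
  15 : (2,0)
  16 : (1,1)
  17 : (0,0)
distinct pairs in image: 18 / 18 needed
  → bijection onto A×B; projections well-typed.

Answer: VALID PRODUCT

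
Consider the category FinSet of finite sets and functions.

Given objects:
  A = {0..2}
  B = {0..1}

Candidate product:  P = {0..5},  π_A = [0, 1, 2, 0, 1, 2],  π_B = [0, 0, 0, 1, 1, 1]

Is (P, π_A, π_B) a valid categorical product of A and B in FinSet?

Answer: VALID PRODUCT

Trace:
|A|·|B| = 3·2 = 6;  |P| = 6
Check the pairing map k ↦ (π_A(k), π_B(k)):
  0 : (0,0)
  1 : (1,0)
  2 : (2,0)
  3 : (0,1)
  4 : (1,1)
  5 : (2,1)
distinct pairs in image: 6 / 6 needed
  → bijection onto A×B; projections well-typed.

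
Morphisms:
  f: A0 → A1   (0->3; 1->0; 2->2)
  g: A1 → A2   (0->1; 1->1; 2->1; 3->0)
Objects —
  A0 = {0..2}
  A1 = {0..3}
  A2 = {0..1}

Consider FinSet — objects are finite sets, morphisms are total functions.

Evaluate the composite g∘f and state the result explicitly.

  0 f→3 g→0
  1 f→0 g→1
  2 f→2 g→1
result: (0->0; 1->1; 2->1)

Answer: (0->0; 1->1; 2->1)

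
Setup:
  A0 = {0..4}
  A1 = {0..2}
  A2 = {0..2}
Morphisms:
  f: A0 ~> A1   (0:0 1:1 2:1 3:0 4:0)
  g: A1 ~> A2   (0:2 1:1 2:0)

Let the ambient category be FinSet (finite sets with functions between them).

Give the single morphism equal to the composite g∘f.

Answer: (0:2 1:1 2:1 3:2 4:2)

Trace:
  0 f~>0 g~>2
  1 f~>1 g~>1
  2 f~>1 g~>1
  3 f~>0 g~>2
  4 f~>0 g~>2
result: (0:2 1:1 2:1 3:2 4:2)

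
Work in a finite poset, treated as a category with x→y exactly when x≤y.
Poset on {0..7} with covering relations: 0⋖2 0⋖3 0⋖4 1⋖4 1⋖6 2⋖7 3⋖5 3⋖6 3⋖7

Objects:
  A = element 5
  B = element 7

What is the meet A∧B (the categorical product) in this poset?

{x : x≤A ∧ x≤B} = {0,3}  (A=5, B=7)
  0 ≤ 3
  3 ≤ 3
glb = 3

Answer: A∧B = 3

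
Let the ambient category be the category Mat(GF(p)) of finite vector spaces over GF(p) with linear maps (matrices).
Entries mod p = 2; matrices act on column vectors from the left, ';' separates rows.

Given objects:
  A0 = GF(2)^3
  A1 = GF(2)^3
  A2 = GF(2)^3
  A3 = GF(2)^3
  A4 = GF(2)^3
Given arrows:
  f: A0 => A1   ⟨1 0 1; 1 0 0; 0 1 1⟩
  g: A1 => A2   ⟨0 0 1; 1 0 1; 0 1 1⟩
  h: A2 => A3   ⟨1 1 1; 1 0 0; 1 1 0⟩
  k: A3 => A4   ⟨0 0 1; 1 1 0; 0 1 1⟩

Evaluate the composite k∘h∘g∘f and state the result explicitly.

Answer: ⟨1 0 1; 0 0 1; 1 1 0⟩

Derivation:
  e0=⟨1,0,0⟩ f=>⟨1,1,0⟩ g=>⟨0,1,1⟩ h=>⟨0,0,1⟩ k=>⟨1,0,1⟩
  e1=⟨0,1,0⟩ f=>⟨0,0,1⟩ g=>⟨1,1,1⟩ h=>⟨1,1,0⟩ k=>⟨0,0,1⟩
  e2=⟨0,0,1⟩ f=>⟨1,0,1⟩ g=>⟨1,0,1⟩ h=>⟨0,1,1⟩ k=>⟨1,1,0⟩
⟦path⟧: ⟨1 0 1; 0 0 1; 1 1 0⟩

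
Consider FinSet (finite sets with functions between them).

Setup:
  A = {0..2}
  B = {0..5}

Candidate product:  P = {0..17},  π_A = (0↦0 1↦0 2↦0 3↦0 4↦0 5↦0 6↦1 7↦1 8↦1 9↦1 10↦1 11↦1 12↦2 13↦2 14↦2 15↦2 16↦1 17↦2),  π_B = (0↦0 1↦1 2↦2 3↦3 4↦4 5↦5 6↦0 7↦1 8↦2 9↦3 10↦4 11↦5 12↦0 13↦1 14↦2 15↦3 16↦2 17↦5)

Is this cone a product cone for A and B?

Answer: NOT A VALID PRODUCT — duplicate pair at indices 8,16

Trace:
|A|·|B| = 3·6 = 18;  |P| = 18
Check the pairing map k ↦ (π_A(k), π_B(k)):
  0 ↦ (0,0)
  1 ↦ (0,1)
  2 ↦ (0,2)
  3 ↦ (0,3)
  4 ↦ (0,4)
  5 ↦ (0,5)
  6 ↦ (1,0)
  7 ↦ (1,1)
  8 ↦ (1,2)
  9 ↦ (1,3)
  10 ↦ (1,4)
  11 ↦ (1,5)
  12 ↦ (2,0)
  13 ↦ (2,1)
  14 ↦ (2,2)
  15 ↦ (2,3)
  16 ↦ (1,2)  ✗ repeats pair of k=8
  17 ↦ (2,5)
distinct pairs in image: 17 / 18 needed
  → (1,2) hit at k=8 and k=16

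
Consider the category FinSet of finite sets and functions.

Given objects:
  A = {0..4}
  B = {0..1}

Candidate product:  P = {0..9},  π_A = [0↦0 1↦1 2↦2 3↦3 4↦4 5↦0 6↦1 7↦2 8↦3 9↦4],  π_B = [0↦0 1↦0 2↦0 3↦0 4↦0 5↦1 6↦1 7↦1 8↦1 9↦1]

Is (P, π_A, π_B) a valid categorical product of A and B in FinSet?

Answer: VALID PRODUCT

Derivation:
|A|·|B| = 5·2 = 10;  |P| = 10
Check the pairing map k ↦ (π_A(k), π_B(k)):
  0 ↦ (0,0)
  1 ↦ (1,0)
  2 ↦ (2,0)
  3 ↦ (3,0)
  4 ↦ (4,0)
  5 ↦ (0,1)
  6 ↦ (1,1)
  7 ↦ (2,1)
  8 ↦ (3,1)
  9 ↦ (4,1)
distinct pairs in image: 10 / 10 needed
  → bijection onto A×B; projections well-typed.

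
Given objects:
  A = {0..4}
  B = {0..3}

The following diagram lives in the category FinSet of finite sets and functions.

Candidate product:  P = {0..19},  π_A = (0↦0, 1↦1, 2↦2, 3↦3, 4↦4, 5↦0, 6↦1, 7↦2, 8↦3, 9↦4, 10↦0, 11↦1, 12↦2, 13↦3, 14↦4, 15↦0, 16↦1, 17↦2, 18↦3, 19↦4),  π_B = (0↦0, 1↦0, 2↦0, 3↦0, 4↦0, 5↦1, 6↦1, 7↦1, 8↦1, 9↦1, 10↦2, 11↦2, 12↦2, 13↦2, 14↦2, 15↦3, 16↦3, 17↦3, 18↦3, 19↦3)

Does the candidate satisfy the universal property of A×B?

Answer: VALID PRODUCT

Derivation:
|A|·|B| = 5·4 = 20;  |P| = 20
Check the pairing map k ↦ (π_A(k), π_B(k)):
  0 ↦ (0,0)
  1 ↦ (1,0)
  2 ↦ (2,0)
  3 ↦ (3,0)
  4 ↦ (4,0)
  5 ↦ (0,1)
  6 ↦ (1,1)
  7 ↦ (2,1)
  8 ↦ (3,1)
  9 ↦ (4,1)
  10 ↦ (0,2)
  11 ↦ (1,2)
  12 ↦ (2,2)
  13 ↦ (3,2)
  14 ↦ (4,2)
  15 ↦ (0,3)
  16 ↦ (1,3)
  17 ↦ (2,3)
  18 ↦ (3,3)
  19 ↦ (4,3)
distinct pairs in image: 20 / 20 needed
  → bijection onto A×B; projections well-typed.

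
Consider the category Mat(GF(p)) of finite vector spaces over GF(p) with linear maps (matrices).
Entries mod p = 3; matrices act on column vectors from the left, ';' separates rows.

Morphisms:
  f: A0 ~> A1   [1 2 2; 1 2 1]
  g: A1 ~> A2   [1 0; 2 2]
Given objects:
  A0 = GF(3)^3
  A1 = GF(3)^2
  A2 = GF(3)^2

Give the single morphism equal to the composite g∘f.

  e0=⟨1,0,0⟩ f~>⟨1,1⟩ g~>⟨1,1⟩
  e1=⟨0,1,0⟩ f~>⟨2,2⟩ g~>⟨2,2⟩
  e2=⟨0,0,1⟩ f~>⟨2,1⟩ g~>⟨2,0⟩
result: [1 2 2; 1 2 0]

Answer: [1 2 2; 1 2 0]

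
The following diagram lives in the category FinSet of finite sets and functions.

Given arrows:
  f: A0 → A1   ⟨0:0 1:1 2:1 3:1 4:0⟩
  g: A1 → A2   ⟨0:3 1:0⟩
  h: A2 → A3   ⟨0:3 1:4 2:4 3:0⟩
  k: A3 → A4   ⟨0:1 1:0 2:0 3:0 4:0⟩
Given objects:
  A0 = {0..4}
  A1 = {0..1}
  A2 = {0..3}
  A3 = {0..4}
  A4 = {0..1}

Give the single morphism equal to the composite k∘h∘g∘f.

Answer: ⟨0:1 1:0 2:0 3:0 4:1⟩

Derivation:
  0 f→0 g→3 h→0 k→1
  1 f→1 g→0 h→3 k→0
  2 f→1 g→0 h→3 k→0
  3 f→1 g→0 h→3 k→0
  4 f→0 g→3 h→0 k→1
composite: ⟨0:1 1:0 2:0 3:0 4:1⟩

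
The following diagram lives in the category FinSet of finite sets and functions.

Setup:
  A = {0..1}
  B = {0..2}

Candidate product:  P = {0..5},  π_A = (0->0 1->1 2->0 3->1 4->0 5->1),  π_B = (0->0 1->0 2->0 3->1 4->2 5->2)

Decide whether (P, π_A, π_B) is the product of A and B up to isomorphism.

|A|·|B| = 2·3 = 6;  |P| = 6
Check the pairing map k ↦ (π_A(k), π_B(k)):
  0 -> (0,0)
  1 -> (1,0)
  2 -> (0,0)  ✗ repeats pair of k=0
  3 -> (1,1)
  4 -> (0,2)
  5 -> (1,2)
distinct pairs in image: 5 / 6 needed
  → (0,0) hit at k=0 and k=2

Answer: NOT A VALID PRODUCT — duplicate pair at indices 0,2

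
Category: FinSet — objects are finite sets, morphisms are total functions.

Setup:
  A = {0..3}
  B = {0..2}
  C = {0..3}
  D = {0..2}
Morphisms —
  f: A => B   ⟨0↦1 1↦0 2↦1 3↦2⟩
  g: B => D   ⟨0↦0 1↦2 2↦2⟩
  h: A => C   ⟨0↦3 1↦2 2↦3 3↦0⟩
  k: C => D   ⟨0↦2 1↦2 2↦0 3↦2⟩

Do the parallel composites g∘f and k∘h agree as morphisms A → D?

Answer: COMMUTES

Work:
Along f;g (path 1):
  0 f=>1 g=>2
  1 f=>0 g=>0
  2 f=>1 g=>2
  3 f=>2 g=>2
  composite₁ = ⟨0↦2 1↦0 2↦2 3↦2⟩
Along h;k (path 2):
  0 h=>3 k=>2
  1 h=>2 k=>0
  2 h=>3 k=>2
  3 h=>0 k=>2
  composite₂ = ⟨0↦2 1↦0 2↦2 3↦2⟩
Equal? same morphism ✓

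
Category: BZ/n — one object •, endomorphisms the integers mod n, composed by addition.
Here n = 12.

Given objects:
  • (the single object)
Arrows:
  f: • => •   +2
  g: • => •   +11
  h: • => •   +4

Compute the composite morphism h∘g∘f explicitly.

  0 +2≡2 +11≡1 +4≡5  (mod 12)
result: +5

Answer: +5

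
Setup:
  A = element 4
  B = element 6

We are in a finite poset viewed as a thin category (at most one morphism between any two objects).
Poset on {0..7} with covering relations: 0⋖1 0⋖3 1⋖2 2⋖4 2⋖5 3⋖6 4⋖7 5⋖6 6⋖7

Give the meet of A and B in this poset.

Answer: A∧B = 2

Derivation:
Common predecessors of 4,6: {0,1,2}
  0 <= 2
  1 <= 2
  2 <= 2
glb = 2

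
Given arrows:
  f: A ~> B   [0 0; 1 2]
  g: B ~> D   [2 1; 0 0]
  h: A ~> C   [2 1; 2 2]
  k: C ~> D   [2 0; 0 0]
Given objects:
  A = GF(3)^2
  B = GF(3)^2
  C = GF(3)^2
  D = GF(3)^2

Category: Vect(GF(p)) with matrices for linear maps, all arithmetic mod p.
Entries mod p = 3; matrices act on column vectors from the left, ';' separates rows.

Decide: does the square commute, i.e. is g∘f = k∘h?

Along f;g (path 1):
  e0=(1,0) f~>(0,1) g~>(1,0)
  e1=(0,1) f~>(0,2) g~>(2,0)
  composite₁ = [1 2; 0 0]
Along h;k (path 2):
  e0=(1,0) h~>(2,2) k~>(1,0)
  e1=(0,1) h~>(1,2) k~>(2,0)
  composite₂ = [1 2; 0 0]
Equal? same morphism ✓

Answer: COMMUTES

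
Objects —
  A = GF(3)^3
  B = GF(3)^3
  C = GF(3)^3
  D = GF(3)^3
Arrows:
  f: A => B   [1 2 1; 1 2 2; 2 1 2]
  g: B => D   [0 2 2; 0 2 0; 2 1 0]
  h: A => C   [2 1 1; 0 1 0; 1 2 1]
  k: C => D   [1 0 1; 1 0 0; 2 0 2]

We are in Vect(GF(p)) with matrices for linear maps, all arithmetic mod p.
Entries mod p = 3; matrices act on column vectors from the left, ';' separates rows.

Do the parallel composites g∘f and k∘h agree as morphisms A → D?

Answer: COMMUTES

Derivation:
Along f;g (path 1):
  e0=[1,0,0] f=>[1,1,2] g=>[0,2,0]
  e1=[0,1,0] f=>[2,2,1] g=>[0,1,0]
  e2=[0,0,1] f=>[1,2,2] g=>[2,1,1]
  result₁ = [0 0 2; 2 1 1; 0 0 1]
Along h;k (path 2):
  e0=[1,0,0] h=>[2,0,1] k=>[0,2,0]
  e1=[0,1,0] h=>[1,1,2] k=>[0,1,0]
  e2=[0,0,1] h=>[1,0,1] k=>[2,1,1]
  result₂ = [0 0 2; 2 1 1; 0 0 1]
Equal? YES — commutes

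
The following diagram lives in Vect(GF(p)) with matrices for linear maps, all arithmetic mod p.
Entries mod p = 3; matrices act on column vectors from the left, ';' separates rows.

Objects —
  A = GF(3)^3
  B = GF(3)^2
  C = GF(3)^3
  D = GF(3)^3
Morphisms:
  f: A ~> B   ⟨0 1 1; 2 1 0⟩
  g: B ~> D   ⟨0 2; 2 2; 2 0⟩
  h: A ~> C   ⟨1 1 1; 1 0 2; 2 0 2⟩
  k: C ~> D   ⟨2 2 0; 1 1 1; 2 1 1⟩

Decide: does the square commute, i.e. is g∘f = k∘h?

Along f;g (path 1):
  e0=[1,0,0] f~>[0,2] g~>[1,1,0]
  e1=[0,1,0] f~>[1,1] g~>[2,1,2]
  e2=[0,0,1] f~>[1,0] g~>[0,2,2]
  result₁ = ⟨1 2 0; 1 1 2; 0 2 2⟩
Along h;k (path 2):
  e0=[1,0,0] h~>[1,1,2] k~>[1,1,2]
  e1=[0,1,0] h~>[1,0,0] k~>[2,1,2]
  e2=[0,0,1] h~>[1,2,2] k~>[0,2,0]
  result₂ = ⟨1 2 0; 1 1 2; 2 2 0⟩
Equal? NO — does not commute

Answer: DOES NOT COMMUTE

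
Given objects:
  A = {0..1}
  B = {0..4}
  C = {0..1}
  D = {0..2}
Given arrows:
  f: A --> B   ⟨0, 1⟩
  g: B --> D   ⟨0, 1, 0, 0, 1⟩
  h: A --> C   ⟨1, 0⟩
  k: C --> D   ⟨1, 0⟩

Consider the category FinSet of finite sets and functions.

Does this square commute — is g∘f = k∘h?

Path 1 = f;g:
  0 f-->0 g-->0
  1 f-->1 g-->1
  result₁ = ⟨0, 1⟩
Path 2 = h;k:
  0 h-->1 k-->0
  1 h-->0 k-->1
  result₂ = ⟨0, 1⟩
Equal? YES — commutes

Answer: COMMUTES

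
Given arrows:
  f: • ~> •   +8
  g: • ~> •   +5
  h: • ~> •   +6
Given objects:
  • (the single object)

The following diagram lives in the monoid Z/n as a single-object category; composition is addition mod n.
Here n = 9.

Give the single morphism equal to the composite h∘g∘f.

  0 +8≡8 +5≡4 +6≡1  (mod 9)
⟦path⟧: +1

Answer: +1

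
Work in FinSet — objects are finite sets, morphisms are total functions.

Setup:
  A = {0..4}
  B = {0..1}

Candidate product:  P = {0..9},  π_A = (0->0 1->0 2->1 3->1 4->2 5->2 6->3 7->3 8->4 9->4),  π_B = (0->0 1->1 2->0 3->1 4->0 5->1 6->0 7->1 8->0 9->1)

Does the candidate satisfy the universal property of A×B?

Answer: VALID PRODUCT

Trace:
|A|·|B| = 5·2 = 10;  |P| = 10
Check the pairing map k ↦ (π_A(k), π_B(k)):
  0 -> (0,0)
  1 -> (0,1)
  2 -> (1,0)
  3 -> (1,1)
  4 -> (2,0)
  5 -> (2,1)
  6 -> (3,0)
  7 -> (3,1)
  8 -> (4,0)
  9 -> (4,1)
distinct pairs in image: 10 / 10 needed
  → bijection onto A×B; projections well-typed.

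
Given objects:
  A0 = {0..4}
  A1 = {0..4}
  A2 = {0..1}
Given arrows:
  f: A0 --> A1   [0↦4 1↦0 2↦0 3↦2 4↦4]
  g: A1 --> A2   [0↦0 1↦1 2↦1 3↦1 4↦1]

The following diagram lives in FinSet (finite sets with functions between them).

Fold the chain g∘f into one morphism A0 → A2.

Answer: [0↦1 1↦0 2↦0 3↦1 4↦1]

Work:
  0 f-->4 g-->1
  1 f-->0 g-->0
  2 f-->0 g-->0
  3 f-->2 g-->1
  4 f-->4 g-->1
composite: [0↦1 1↦0 2↦0 3↦1 4↦1]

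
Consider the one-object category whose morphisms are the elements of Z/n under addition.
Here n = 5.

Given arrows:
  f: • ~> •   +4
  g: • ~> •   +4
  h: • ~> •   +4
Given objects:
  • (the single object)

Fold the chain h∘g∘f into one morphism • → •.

Answer: +2

Trace:
  0 +4≡4 +4≡3 +4≡2  (mod 5)
composite: +2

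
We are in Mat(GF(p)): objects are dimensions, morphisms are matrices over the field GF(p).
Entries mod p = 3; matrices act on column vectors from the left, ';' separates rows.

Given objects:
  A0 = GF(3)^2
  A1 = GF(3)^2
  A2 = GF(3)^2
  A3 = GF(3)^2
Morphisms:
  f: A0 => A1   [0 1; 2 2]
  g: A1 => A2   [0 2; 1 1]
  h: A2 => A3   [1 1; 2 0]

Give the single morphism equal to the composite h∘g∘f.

Answer: [0 1; 2 2]

Derivation:
  e0=(1,0) f=>(0,2) g=>(1,2) h=>(0,2)
  e1=(0,1) f=>(1,2) g=>(1,0) h=>(1,2)
composite: [0 1; 2 2]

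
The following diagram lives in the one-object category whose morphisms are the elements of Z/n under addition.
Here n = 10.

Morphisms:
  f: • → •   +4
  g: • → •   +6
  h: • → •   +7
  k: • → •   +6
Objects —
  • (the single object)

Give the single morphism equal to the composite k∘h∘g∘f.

Answer: +3

Trace:
  0 +4≡4 +6≡0 +7≡7 +6≡3  (mod 10)
composite: +3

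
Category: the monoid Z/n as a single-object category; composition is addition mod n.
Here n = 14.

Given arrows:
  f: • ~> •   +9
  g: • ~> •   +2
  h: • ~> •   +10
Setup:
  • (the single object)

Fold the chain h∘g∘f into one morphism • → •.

  0 +9≡9 +2≡11 +10≡7  (mod 14)
⟦path⟧: +7

Answer: +7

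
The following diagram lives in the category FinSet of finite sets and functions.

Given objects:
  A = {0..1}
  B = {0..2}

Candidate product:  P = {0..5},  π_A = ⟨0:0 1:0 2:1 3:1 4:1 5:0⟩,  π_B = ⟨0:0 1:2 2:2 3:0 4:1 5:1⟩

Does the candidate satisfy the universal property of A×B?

|A|·|B| = 2·3 = 6;  |P| = 6
Check the pairing map k ↦ (π_A(k), π_B(k)):
  0 : (0,0)
  1 : (0,2)
  2 : (1,2)
  3 : (1,0)
  4 : (1,1)
  5 : (0,1)
distinct pairs in image: 6 / 6 needed
  → bijection onto A×B; projections well-typed.

Answer: VALID PRODUCT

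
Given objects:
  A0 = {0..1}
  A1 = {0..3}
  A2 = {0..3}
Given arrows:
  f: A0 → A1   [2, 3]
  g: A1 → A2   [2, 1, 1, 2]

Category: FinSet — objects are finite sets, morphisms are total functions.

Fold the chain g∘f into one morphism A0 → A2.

  0 f→2 g→1
  1 f→3 g→2
⟦path⟧: [1, 2]

Answer: [1, 2]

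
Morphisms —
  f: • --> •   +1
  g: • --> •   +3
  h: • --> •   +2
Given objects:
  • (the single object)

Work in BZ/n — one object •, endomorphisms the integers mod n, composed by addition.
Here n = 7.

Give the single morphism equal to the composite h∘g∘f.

  0 +1≡1 +3≡4 +2≡6  (mod 7)
⟦path⟧: +6

Answer: +6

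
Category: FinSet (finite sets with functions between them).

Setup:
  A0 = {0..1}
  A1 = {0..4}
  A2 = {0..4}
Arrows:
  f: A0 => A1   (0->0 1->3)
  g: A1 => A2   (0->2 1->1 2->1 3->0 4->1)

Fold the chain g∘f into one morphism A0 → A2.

Answer: (0->2 1->0)

Derivation:
  0 f=>0 g=>2
  1 f=>3 g=>0
composite: (0->2 1->0)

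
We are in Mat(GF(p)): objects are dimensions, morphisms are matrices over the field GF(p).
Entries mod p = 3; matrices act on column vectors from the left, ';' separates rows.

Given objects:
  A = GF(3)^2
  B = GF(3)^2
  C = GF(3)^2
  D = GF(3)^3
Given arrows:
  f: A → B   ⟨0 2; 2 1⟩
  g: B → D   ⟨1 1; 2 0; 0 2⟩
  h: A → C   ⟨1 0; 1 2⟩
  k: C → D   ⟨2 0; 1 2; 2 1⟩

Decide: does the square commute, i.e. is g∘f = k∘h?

Path 1 = f;g:
  e0=(1,0) f→(0,2) g→(2,0,1)
  e1=(0,1) f→(2,1) g→(0,1,2)
  result₁ = ⟨2 0; 0 1; 1 2⟩
Path 2 = h;k:
  e0=(1,0) h→(1,1) k→(2,0,0)
  e1=(0,1) h→(0,2) k→(0,1,2)
  result₂ = ⟨2 0; 0 1; 0 2⟩
Equal? distinct morphisms ✗

Answer: DOES NOT COMMUTE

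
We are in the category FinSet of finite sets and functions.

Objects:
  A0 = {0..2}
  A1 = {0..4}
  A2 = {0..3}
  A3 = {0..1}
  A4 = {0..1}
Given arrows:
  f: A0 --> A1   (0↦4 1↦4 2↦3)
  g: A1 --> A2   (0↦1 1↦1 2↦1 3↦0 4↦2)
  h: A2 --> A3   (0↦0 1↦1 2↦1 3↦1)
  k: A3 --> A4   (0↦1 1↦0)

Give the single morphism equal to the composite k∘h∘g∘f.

Answer: (0↦0 1↦0 2↦1)

Trace:
  0 f-->4 g-->2 h-->1 k-->0
  1 f-->4 g-->2 h-->1 k-->0
  2 f-->3 g-->0 h-->0 k-->1
result: (0↦0 1↦0 2↦1)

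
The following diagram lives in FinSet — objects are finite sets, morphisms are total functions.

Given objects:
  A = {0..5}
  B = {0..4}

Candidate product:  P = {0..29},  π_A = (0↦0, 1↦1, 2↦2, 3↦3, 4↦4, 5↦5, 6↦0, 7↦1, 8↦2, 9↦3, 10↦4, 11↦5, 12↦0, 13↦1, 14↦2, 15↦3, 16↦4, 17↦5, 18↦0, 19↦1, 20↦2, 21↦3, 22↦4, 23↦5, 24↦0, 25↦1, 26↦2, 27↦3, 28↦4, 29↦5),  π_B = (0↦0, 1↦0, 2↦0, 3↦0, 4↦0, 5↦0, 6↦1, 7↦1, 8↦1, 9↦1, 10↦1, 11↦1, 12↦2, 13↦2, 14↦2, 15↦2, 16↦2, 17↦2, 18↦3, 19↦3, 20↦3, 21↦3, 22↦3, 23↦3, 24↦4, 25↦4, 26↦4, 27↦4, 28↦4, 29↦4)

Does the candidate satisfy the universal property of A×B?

Answer: VALID PRODUCT

Work:
|A|·|B| = 6·5 = 30;  |P| = 30
Check the pairing map k ↦ (π_A(k), π_B(k)):
  0 ↦ (0,0)
  1 ↦ (1,0)
  2 ↦ (2,0)
  3 ↦ (3,0)
  4 ↦ (4,0)
  5 ↦ (5,0)
  6 ↦ (0,1)
  7 ↦ (1,1)
  8 ↦ (2,1)
  9 ↦ (3,1)
  10 ↦ (4,1)
  11 ↦ (5,1)
  12 ↦ (0,2)
  13 ↦ (1,2)
  14 ↦ (2,2)
  15 ↦ (3,2)
  16 ↦ (4,2)
  17 ↦ (5,2)
  18 ↦ (0,3)
  19 ↦ (1,3)
  20 ↦ (2,3)
  21 ↦ (3,3)
  22 ↦ (4,3)
  23 ↦ (5,3)
  24 ↦ (0,4)
  25 ↦ (1,4)
  26 ↦ (2,4)
  27 ↦ (3,4)
  28 ↦ (4,4)
  29 ↦ (5,4)
distinct pairs in image: 30 / 30 needed
  → bijection onto A×B; projections well-typed.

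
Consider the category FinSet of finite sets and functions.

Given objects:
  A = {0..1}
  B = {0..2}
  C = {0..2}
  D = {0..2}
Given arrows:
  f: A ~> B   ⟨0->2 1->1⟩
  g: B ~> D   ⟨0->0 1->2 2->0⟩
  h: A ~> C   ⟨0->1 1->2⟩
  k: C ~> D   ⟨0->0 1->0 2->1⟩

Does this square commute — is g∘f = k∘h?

Answer: DOES NOT COMMUTE

Work:
1) trace f;g:
  0 f~>2 g~>0
  1 f~>1 g~>2
  ⟦path⟧₁ = ⟨0->0 1->2⟩
2) trace h;k:
  0 h~>1 k~>0
  1 h~>2 k~>1
  ⟦path⟧₂ = ⟨0->0 1->1⟩
Equal? NO — does not commute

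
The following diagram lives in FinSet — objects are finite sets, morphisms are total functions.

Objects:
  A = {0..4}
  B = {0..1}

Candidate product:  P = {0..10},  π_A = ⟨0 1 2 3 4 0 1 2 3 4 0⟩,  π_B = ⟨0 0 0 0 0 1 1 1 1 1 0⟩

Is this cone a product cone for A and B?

|A|·|B| = 5·2 = 10;  |P| = 11
  → cardinalities differ; no bijection possible.

Answer: NOT A VALID PRODUCT — |P|=11 ≠ |A|·|B|=10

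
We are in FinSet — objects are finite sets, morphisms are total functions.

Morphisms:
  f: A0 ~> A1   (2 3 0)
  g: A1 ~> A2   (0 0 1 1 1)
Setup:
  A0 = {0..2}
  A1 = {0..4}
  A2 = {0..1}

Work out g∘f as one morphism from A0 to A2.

  0 f~>2 g~>1
  1 f~>3 g~>1
  2 f~>0 g~>0
composite: (1 1 0)

Answer: (1 1 0)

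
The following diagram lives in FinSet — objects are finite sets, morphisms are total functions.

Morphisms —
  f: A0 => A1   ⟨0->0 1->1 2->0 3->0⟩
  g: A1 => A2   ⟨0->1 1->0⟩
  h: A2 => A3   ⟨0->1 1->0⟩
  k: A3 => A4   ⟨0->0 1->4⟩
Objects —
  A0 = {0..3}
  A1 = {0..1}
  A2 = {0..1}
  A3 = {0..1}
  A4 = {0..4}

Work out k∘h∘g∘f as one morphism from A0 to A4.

Answer: ⟨0->0 1->4 2->0 3->0⟩

Derivation:
  0 f=>0 g=>1 h=>0 k=>0
  1 f=>1 g=>0 h=>1 k=>4
  2 f=>0 g=>1 h=>0 k=>0
  3 f=>0 g=>1 h=>0 k=>0
composite: ⟨0->0 1->4 2->0 3->0⟩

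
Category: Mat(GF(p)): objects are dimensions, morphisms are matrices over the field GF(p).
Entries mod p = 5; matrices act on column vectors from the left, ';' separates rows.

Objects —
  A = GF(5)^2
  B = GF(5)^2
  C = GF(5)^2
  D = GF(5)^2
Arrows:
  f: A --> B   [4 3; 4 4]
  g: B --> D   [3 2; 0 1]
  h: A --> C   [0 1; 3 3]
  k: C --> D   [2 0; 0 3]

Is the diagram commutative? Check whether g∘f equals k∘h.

Along f;g (path 1):
  e0=⟨1,0⟩ f-->⟨4,4⟩ g-->⟨0,4⟩
  e1=⟨0,1⟩ f-->⟨3,4⟩ g-->⟨2,4⟩
  ⟦path⟧₁ = [0 2; 4 4]
Along h;k (path 2):
  e0=⟨1,0⟩ h-->⟨0,3⟩ k-->⟨0,4⟩
  e1=⟨0,1⟩ h-->⟨1,3⟩ k-->⟨2,4⟩
  ⟦path⟧₂ = [0 2; 4 4]
Equal? YES — commutes

Answer: COMMUTES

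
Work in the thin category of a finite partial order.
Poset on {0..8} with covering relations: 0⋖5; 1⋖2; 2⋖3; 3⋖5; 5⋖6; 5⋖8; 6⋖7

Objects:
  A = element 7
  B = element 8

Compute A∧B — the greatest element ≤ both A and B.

Answer: A∧B = 5

Trace:
Common predecessors of 7,8: {0,1,2,3,5}
  0 ≤ 5
  1 ≤ 5
  2 ≤ 5
  3 ≤ 5
  5 ≤ 5
glb = 5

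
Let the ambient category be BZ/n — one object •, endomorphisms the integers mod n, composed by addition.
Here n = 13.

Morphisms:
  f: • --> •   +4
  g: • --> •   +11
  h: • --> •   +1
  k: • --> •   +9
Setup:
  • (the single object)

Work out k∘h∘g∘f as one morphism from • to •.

Answer: +12

Trace:
  0 +4≡4 +11≡2 +1≡3 +9≡12  (mod 13)
result: +12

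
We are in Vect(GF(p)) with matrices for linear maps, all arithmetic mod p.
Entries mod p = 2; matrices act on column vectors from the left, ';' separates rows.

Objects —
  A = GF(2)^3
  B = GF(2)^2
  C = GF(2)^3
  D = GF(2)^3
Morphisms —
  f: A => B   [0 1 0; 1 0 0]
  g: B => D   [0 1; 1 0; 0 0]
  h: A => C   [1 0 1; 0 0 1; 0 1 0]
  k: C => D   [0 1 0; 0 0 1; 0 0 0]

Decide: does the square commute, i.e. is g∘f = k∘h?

Path 1 = f;g:
  e0=⟨1,0,0⟩ f=>⟨0,1⟩ g=>⟨1,0,0⟩
  e1=⟨0,1,0⟩ f=>⟨1,0⟩ g=>⟨0,1,0⟩
  e2=⟨0,0,1⟩ f=>⟨0,0⟩ g=>⟨0,0,0⟩
  composite₁ = [1 0 0; 0 1 0; 0 0 0]
Path 2 = h;k:
  e0=⟨1,0,0⟩ h=>⟨1,0,0⟩ k=>⟨0,0,0⟩
  e1=⟨0,1,0⟩ h=>⟨0,0,1⟩ k=>⟨0,1,0⟩
  e2=⟨0,0,1⟩ h=>⟨1,1,0⟩ k=>⟨1,0,0⟩
  composite₂ = [0 0 1; 0 1 0; 0 0 0]
Equal? differ; not commutative

Answer: DOES NOT COMMUTE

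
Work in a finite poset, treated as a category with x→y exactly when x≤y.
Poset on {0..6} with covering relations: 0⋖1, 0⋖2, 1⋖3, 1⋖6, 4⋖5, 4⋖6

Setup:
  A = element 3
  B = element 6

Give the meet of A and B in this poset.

Answer: A∧B = 1

Trace:
{x : x<=A ∧ x<=B} = {0,1}  (A=3, B=6)
  0 <= 1
  1 <= 1
glb = 1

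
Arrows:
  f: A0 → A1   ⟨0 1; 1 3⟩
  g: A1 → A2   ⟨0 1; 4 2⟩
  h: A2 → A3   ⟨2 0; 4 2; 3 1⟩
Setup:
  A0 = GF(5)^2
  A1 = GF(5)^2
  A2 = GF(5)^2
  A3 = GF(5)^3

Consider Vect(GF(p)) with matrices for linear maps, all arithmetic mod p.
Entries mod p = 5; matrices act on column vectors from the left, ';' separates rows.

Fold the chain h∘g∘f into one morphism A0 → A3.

  e0=⟨1,0⟩ f→⟨0,1⟩ g→⟨1,2⟩ h→⟨2,3,0⟩
  e1=⟨0,1⟩ f→⟨1,3⟩ g→⟨3,0⟩ h→⟨1,2,4⟩
composite: ⟨2 1; 3 2; 0 4⟩

Answer: ⟨2 1; 3 2; 0 4⟩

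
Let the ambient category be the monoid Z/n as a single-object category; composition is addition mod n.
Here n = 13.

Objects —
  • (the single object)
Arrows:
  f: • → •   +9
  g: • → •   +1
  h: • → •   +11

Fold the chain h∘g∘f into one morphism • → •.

  0 +9≡9 +1≡10 +11≡8  (mod 13)
⟦path⟧: +8

Answer: +8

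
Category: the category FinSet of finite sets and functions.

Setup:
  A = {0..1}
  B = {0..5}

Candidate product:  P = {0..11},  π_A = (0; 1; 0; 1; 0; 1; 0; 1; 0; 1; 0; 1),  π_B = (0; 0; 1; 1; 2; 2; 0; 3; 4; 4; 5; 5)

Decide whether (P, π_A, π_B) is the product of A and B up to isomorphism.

|A|·|B| = 2·6 = 12;  |P| = 12
Check the pairing map k ↦ (π_A(k), π_B(k)):
  0 -> (0,0)
  1 -> (1,0)
  2 -> (0,1)
  3 -> (1,1)
  4 -> (0,2)
  5 -> (1,2)
  6 -> (0,0)  ✗ repeats pair of k=0
  7 -> (1,3)
  8 -> (0,4)
  9 -> (1,4)
  10 -> (0,5)
  11 -> (1,5)
distinct pairs in image: 11 / 12 needed
  → (0,0) hit at k=0 and k=6

Answer: NOT A VALID PRODUCT — duplicate pair at indices 0,6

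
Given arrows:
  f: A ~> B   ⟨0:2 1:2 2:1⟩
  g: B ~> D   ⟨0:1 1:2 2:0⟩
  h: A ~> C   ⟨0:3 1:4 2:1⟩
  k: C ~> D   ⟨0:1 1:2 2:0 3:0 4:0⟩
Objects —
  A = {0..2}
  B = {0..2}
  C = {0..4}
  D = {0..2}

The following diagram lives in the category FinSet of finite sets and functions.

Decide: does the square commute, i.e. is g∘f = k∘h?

Answer: COMMUTES

Trace:
1) trace f;g:
  0 f~>2 g~>0
  1 f~>2 g~>0
  2 f~>1 g~>2
  result₁ = ⟨0:0 1:0 2:2⟩
2) trace h;k:
  0 h~>3 k~>0
  1 h~>4 k~>0
  2 h~>1 k~>2
  result₂ = ⟨0:0 1:0 2:2⟩
Equal? YES — commutes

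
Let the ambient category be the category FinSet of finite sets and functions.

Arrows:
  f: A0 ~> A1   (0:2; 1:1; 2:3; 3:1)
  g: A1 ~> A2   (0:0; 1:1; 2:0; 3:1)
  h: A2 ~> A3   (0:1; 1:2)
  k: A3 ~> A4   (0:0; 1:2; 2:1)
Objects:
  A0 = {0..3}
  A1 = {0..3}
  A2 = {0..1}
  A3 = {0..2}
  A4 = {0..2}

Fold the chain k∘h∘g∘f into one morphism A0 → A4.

  0 f~>2 g~>0 h~>1 k~>2
  1 f~>1 g~>1 h~>2 k~>1
  2 f~>3 g~>1 h~>2 k~>1
  3 f~>1 g~>1 h~>2 k~>1
result: (0:2; 1:1; 2:1; 3:1)

Answer: (0:2; 1:1; 2:1; 3:1)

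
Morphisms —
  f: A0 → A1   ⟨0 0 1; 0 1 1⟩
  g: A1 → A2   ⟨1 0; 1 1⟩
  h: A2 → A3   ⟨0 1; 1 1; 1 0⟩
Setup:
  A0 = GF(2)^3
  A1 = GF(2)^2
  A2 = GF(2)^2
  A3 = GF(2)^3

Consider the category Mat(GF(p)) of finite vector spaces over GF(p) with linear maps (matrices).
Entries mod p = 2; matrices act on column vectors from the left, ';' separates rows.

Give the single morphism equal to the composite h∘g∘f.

  e0=[1,0,0] f→[0,0] g→[0,0] h→[0,0,0]
  e1=[0,1,0] f→[0,1] g→[0,1] h→[1,1,0]
  e2=[0,0,1] f→[1,1] g→[1,0] h→[0,1,1]
result: ⟨0 1 0; 0 1 1; 0 0 1⟩

Answer: ⟨0 1 0; 0 1 1; 0 0 1⟩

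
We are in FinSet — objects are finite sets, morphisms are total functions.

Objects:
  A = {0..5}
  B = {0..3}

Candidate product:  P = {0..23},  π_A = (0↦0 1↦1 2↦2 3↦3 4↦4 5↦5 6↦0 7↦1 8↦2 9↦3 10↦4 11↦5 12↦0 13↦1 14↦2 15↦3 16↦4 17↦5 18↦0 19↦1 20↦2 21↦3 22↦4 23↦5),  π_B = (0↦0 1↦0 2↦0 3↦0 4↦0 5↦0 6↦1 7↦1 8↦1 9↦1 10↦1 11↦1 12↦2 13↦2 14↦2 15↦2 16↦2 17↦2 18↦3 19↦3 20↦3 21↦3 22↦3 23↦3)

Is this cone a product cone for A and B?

|A|·|B| = 6·4 = 24;  |P| = 24
Check the pairing map k ↦ (π_A(k), π_B(k)):
  0 ↦ (0,0)
  1 ↦ (1,0)
  2 ↦ (2,0)
  3 ↦ (3,0)
  4 ↦ (4,0)
  5 ↦ (5,0)
  6 ↦ (0,1)
  7 ↦ (1,1)
  8 ↦ (2,1)
  9 ↦ (3,1)
  10 ↦ (4,1)
  11 ↦ (5,1)
  12 ↦ (0,2)
  13 ↦ (1,2)
  14 ↦ (2,2)
  15 ↦ (3,2)
  16 ↦ (4,2)
  17 ↦ (5,2)
  18 ↦ (0,3)
  19 ↦ (1,3)
  20 ↦ (2,3)
  21 ↦ (3,3)
  22 ↦ (4,3)
  23 ↦ (5,3)
distinct pairs in image: 24 / 24 needed
  → bijection onto A×B; projections well-typed.

Answer: VALID PRODUCT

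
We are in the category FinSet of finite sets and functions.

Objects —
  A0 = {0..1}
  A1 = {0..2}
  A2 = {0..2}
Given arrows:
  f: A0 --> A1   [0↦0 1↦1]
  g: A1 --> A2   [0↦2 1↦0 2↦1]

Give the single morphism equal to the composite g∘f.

  0 f-->0 g-->2
  1 f-->1 g-->0
composite: [0↦2 1↦0]

Answer: [0↦2 1↦0]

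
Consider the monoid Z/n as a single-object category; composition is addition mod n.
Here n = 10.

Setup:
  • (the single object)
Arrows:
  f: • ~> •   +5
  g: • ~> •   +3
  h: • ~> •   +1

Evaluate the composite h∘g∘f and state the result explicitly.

  0 +5≡5 +3≡8 +1≡9  (mod 10)
composite: +9

Answer: +9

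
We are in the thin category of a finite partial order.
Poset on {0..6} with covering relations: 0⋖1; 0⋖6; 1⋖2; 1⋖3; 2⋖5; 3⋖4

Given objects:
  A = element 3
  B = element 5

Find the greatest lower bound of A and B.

Answer: A∧B = 1

Derivation:
Lower bounds of A=3 and B=5: {0,1}
  0 ≤ 1
  1 ≤ 1
glb = 1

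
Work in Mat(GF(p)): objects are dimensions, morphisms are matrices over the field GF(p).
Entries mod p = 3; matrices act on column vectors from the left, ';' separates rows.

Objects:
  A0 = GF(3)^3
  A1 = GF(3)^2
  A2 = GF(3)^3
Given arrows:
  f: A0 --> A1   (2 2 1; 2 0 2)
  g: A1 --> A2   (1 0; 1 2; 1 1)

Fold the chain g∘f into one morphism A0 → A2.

Answer: (2 2 1; 0 2 2; 1 2 0)

Derivation:
  e0=⟨1,0,0⟩ f-->⟨2,2⟩ g-->⟨2,0,1⟩
  e1=⟨0,1,0⟩ f-->⟨2,0⟩ g-->⟨2,2,2⟩
  e2=⟨0,0,1⟩ f-->⟨1,2⟩ g-->⟨1,2,0⟩
result: (2 2 1; 0 2 2; 1 2 0)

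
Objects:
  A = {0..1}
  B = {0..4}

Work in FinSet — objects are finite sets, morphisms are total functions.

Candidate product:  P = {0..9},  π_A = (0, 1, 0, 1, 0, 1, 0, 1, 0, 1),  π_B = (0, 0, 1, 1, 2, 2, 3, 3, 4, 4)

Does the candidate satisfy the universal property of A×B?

|A|·|B| = 2·5 = 10;  |P| = 10
Check the pairing map k ↦ (π_A(k), π_B(k)):
  0 ↦ (0,0)
  1 ↦ (1,0)
  2 ↦ (0,1)
  3 ↦ (1,1)
  4 ↦ (0,2)
  5 ↦ (1,2)
  6 ↦ (0,3)
  7 ↦ (1,3)
  8 ↦ (0,4)
  9 ↦ (1,4)
distinct pairs in image: 10 / 10 needed
  → bijection onto A×B; projections well-typed.

Answer: VALID PRODUCT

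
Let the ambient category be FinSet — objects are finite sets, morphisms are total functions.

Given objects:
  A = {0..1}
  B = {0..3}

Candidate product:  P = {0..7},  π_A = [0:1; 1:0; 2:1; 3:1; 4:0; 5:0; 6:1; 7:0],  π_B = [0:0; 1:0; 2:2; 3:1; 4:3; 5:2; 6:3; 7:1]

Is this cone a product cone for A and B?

Answer: VALID PRODUCT

Trace:
|A|·|B| = 2·4 = 8;  |P| = 8
Check the pairing map k ↦ (π_A(k), π_B(k)):
  0 : (1,0)
  1 : (0,0)
  2 : (1,2)
  3 : (1,1)
  4 : (0,3)
  5 : (0,2)
  6 : (1,3)
  7 : (0,1)
distinct pairs in image: 8 / 8 needed
  → bijection onto A×B; projections well-typed.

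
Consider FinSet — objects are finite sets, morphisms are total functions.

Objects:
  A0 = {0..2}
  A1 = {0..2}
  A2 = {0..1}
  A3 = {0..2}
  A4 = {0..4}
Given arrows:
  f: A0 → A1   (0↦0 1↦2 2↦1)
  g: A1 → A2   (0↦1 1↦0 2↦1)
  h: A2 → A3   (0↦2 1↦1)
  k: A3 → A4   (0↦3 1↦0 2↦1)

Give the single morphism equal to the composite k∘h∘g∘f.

  0 f→0 g→1 h→1 k→0
  1 f→2 g→1 h→1 k→0
  2 f→1 g→0 h→2 k→1
⟦path⟧: (0↦0 1↦0 2↦1)

Answer: (0↦0 1↦0 2↦1)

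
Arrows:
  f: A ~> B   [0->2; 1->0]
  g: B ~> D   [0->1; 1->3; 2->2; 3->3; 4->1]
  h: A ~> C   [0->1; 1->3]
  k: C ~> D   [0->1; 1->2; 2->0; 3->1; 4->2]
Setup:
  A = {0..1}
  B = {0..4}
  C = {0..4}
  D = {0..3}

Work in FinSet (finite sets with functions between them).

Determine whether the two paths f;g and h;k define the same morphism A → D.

Along f;g (path 1):
  0 f~>2 g~>2
  1 f~>0 g~>1
  ⟦path⟧₁ = [0->2; 1->1]
Along h;k (path 2):
  0 h~>1 k~>2
  1 h~>3 k~>1
  ⟦path⟧₂ = [0->2; 1->1]
Equal? YES — commutes

Answer: COMMUTES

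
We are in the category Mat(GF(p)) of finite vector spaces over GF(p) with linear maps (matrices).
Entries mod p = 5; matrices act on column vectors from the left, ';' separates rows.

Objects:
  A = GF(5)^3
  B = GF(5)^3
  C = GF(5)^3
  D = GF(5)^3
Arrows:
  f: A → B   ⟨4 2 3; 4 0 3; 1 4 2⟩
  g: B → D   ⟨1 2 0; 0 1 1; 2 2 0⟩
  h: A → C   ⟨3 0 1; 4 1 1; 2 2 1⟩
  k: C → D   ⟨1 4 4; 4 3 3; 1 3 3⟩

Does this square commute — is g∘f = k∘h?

Answer: COMMUTES

Trace:
Along f;g (path 1):
  e0=[1,0,0] f→[4,4,1] g→[2,0,1]
  e1=[0,1,0] f→[2,0,4] g→[2,4,4]
  e2=[0,0,1] f→[3,3,2] g→[4,0,2]
  ⟦path⟧₁ = ⟨2 2 4; 0 4 0; 1 4 2⟩
Along h;k (path 2):
  e0=[1,0,0] h→[3,4,2] k→[2,0,1]
  e1=[0,1,0] h→[0,1,2] k→[2,4,4]
  e2=[0,0,1] h→[1,1,1] k→[4,0,2]
  ⟦path⟧₂ = ⟨2 2 4; 0 4 0; 1 4 2⟩
Equal? YES — commutes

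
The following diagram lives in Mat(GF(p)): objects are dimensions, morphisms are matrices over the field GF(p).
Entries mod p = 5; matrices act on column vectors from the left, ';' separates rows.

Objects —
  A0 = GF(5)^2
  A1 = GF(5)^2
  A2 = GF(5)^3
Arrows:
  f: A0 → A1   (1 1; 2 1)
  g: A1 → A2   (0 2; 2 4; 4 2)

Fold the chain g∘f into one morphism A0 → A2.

  e0=[1,0] f→[1,2] g→[4,0,3]
  e1=[0,1] f→[1,1] g→[2,1,1]
result: (4 2; 0 1; 3 1)

Answer: (4 2; 0 1; 3 1)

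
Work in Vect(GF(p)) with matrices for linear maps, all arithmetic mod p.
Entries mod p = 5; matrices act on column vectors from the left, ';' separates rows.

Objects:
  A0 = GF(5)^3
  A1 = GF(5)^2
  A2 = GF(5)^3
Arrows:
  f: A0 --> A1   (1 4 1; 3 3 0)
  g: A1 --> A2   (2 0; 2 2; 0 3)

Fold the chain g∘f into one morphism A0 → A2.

Answer: (2 3 2; 3 4 2; 4 4 0)

Work:
  e0=[1,0,0] f-->[1,3] g-->[2,3,4]
  e1=[0,1,0] f-->[4,3] g-->[3,4,4]
  e2=[0,0,1] f-->[1,0] g-->[2,2,0]
result: (2 3 2; 3 4 2; 4 4 0)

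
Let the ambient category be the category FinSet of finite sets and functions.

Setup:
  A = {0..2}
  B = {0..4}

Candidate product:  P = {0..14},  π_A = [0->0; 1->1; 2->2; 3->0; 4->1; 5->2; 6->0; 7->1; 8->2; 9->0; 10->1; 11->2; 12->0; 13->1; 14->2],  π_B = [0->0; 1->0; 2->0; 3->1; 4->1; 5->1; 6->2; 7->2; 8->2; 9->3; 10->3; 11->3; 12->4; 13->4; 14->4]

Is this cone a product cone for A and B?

|A|·|B| = 3·5 = 15;  |P| = 15
Check the pairing map k ↦ (π_A(k), π_B(k)):
  0 -> (0,0)
  1 -> (1,0)
  2 -> (2,0)
  3 -> (0,1)
  4 -> (1,1)
  5 -> (2,1)
  6 -> (0,2)
  7 -> (1,2)
  8 -> (2,2)
  9 -> (0,3)
  10 -> (1,3)
  11 -> (2,3)
  12 -> (0,4)
  13 -> (1,4)
  14 -> (2,4)
distinct pairs in image: 15 / 15 needed
  → bijection onto A×B; projections well-typed.

Answer: VALID PRODUCT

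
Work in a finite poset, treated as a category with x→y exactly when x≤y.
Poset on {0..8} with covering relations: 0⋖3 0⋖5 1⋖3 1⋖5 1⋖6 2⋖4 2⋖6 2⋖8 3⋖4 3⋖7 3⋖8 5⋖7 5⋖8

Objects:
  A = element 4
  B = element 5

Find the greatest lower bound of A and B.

Lower bounds of A=4 and B=5: {0,1}
  maximal lower bounds 0 and 1 are incomparable: neither 0<=1 nor 1<=0
→ no greatest lower bound exists

Answer: NO MEET EXISTS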